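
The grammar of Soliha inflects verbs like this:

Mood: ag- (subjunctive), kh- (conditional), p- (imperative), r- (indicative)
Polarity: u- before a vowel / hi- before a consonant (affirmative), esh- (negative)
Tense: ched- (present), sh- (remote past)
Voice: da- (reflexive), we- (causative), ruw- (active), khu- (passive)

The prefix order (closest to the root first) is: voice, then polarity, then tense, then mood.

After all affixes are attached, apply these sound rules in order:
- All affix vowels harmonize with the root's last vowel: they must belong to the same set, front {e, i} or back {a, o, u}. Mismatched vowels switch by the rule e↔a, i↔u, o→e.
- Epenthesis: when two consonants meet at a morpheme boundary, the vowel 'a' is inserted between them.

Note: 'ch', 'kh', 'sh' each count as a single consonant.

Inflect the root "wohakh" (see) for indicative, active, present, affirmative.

Attach voice active ruw- → ruwwohakh.
Attach polarity affirmative hi- (before consonant 'r') → hiruwwohakh.
Attach tense present ched- → chedhiruwwohakh.
Attach mood indicative r- → rchedhiruwwohakh.
Apply vowel harmony: rchedhiruwwohakh → rchadhuruwwohakh.
Apply epenthesis: rchadhuruwwohakh → rachadahuruwawohakh.

rachadahuruwawohakh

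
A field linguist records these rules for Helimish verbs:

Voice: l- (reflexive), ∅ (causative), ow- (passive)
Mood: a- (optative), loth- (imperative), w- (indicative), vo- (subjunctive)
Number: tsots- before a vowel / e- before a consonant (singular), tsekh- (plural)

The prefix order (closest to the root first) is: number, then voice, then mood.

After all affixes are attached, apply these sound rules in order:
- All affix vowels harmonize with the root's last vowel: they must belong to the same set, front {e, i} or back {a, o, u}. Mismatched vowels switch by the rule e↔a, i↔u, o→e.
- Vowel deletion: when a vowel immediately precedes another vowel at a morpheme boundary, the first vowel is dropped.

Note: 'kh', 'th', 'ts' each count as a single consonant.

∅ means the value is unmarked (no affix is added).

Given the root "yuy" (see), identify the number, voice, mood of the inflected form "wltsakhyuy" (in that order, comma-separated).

Segment: w-l-tsekh-yuy.
number: tsekh- → plural.
voice: l- → reflexive.
mood: w- → indicative.

plural, reflexive, indicative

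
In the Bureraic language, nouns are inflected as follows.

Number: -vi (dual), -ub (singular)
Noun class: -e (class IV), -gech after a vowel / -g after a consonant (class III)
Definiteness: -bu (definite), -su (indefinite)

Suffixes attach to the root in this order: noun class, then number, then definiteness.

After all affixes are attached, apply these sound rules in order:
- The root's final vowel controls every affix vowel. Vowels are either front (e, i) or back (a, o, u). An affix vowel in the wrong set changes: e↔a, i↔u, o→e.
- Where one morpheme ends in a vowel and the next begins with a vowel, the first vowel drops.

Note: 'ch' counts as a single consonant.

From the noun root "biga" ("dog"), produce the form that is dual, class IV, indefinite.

Attach noun class class IV -e → bigae.
Attach number dual -vi → bigaevi.
Attach definiteness indefinite -su → bigaevisu.
Apply vowel harmony: bigaevisu → bigaavusu.
Apply vowel deletion: bigaavusu → bigavusu.

bigavusu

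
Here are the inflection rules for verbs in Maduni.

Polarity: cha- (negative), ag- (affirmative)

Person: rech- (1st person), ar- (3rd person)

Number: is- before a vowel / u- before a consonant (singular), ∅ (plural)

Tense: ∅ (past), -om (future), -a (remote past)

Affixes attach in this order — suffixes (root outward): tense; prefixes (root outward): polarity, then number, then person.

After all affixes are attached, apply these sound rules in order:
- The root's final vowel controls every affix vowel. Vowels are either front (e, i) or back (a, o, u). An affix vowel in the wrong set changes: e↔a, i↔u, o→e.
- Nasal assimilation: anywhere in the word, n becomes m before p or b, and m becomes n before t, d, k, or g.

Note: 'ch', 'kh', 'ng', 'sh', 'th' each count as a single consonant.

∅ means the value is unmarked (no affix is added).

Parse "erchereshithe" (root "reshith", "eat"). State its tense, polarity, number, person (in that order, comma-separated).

Segment: ar-cha-reshith-a.
tense: -a → remote past.
polarity: cha- → negative.
number: ∅ → plural.
person: ar- → 3rd person.

remote past, negative, plural, 3rd person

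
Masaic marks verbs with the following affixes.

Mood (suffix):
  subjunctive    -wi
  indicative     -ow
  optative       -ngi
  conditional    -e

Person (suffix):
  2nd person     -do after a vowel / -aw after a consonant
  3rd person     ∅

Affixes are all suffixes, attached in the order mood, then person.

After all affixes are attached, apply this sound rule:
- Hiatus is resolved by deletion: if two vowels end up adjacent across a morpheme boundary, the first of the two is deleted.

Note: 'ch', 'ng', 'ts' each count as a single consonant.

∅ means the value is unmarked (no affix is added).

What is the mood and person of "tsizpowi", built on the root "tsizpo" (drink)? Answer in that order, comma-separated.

subjunctive, 3rd person

Segment: tsizpo-wi.
mood: -wi → subjunctive.
person: ∅ → 3rd person.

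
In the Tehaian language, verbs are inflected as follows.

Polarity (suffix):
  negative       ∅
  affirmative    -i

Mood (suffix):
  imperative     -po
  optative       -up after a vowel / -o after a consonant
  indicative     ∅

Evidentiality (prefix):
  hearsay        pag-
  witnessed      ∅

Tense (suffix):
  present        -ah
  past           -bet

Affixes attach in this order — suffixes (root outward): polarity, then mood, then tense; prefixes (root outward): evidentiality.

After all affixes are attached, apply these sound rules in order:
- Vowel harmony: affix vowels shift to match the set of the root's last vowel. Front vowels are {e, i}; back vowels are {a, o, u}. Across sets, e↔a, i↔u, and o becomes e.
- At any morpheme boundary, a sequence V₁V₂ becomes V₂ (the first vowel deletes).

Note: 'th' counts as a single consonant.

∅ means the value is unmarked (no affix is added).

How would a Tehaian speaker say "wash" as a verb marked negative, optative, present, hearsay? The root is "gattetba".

paggattetbupah

polarity = negative: zero marking, form stays gattetba.
Attach mood optative -up (after vowel 'a') → gattetbaup.
Attach evidentiality hearsay pag- → paggattetbaup.
Attach tense present -ah → paggattetbaupah.
Vowel harmony: no change.
Apply vowel deletion: paggattetbaupah → paggattetbupah.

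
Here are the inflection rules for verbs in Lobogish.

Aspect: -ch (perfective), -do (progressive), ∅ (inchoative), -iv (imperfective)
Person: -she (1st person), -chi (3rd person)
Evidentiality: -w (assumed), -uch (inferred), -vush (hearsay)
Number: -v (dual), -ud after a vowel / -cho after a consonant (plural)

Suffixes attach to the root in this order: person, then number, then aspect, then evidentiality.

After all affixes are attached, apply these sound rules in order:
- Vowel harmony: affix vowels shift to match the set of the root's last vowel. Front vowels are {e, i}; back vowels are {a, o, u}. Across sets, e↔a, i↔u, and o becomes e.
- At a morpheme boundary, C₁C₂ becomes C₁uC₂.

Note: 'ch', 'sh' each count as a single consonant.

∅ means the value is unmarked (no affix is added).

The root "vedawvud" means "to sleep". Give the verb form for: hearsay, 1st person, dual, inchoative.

Attach person 1st person -she → vedawvudshe.
Attach number dual -v → vedawvudshev.
aspect = inchoative: zero marking, form stays vedawvudshev.
Attach evidentiality hearsay -vush → vedawvudshevvush.
Apply vowel harmony: vedawvudshevvush → vedawvudshavvush.
Apply epenthesis: vedawvudshavvush → vedawvudushavuvush.

vedawvudushavuvush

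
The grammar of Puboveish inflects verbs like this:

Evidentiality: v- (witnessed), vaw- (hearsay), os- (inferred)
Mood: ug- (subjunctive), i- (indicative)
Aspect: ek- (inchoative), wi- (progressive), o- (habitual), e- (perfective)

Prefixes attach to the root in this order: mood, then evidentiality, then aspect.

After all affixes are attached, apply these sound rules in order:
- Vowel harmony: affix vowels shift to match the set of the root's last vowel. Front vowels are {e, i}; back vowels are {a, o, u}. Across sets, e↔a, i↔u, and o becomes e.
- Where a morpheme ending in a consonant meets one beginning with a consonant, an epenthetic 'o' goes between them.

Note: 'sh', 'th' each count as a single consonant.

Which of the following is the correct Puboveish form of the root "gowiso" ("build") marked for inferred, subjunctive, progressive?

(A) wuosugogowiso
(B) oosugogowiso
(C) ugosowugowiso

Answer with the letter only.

Attach mood subjunctive ug- → uggowiso.
Attach evidentiality inferred os- → osuggowiso.
Attach aspect progressive wi- → wiosuggowiso.
Apply vowel harmony: wiosuggowiso → wuosuggowiso.
Apply epenthesis: wuosuggowiso → wuosugogowiso.
So the correct form is wuosugogowiso, option (A).
(B) oosugogowiso is wrong: it uses habitual instead of progressive for aspect.
(C) ugosowugowiso is wrong: it has the affixes in the wrong order.

A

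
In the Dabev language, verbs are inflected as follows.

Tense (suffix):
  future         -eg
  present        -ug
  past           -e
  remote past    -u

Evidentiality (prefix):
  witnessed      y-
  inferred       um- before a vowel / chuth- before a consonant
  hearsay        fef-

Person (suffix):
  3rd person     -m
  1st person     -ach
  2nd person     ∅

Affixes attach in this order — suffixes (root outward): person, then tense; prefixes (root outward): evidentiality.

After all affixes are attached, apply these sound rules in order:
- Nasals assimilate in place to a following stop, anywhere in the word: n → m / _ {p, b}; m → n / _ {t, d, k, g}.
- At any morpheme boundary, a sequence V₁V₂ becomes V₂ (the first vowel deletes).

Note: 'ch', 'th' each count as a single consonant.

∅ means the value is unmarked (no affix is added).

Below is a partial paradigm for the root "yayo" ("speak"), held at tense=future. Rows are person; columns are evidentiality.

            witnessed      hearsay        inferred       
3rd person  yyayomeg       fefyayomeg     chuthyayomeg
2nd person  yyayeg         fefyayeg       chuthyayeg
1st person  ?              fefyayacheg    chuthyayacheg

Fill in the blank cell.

Attach person 1st person -ach → yayoach.
Attach evidentiality witnessed y- → yyayoach.
Attach tense future -eg → yyayoacheg.
Nasal assimilation: no change.
Apply vowel deletion: yyayoacheg → yyayacheg.

yyayacheg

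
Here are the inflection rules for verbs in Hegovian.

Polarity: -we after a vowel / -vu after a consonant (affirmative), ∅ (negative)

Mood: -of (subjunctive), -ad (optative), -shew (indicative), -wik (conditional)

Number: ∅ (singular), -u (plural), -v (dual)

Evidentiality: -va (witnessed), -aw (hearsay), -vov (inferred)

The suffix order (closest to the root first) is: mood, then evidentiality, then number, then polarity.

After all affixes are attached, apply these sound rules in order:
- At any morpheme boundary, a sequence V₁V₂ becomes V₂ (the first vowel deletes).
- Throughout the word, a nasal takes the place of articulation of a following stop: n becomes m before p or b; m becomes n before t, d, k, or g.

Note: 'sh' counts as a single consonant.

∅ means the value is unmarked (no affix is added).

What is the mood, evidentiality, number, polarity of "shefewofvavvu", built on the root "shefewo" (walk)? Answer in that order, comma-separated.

subjunctive, witnessed, dual, affirmative

Segment: shefewo-of-va-v-vu.
mood: -of → subjunctive.
evidentiality: -va → witnessed.
number: -v → dual.
polarity: -we/vu → affirmative.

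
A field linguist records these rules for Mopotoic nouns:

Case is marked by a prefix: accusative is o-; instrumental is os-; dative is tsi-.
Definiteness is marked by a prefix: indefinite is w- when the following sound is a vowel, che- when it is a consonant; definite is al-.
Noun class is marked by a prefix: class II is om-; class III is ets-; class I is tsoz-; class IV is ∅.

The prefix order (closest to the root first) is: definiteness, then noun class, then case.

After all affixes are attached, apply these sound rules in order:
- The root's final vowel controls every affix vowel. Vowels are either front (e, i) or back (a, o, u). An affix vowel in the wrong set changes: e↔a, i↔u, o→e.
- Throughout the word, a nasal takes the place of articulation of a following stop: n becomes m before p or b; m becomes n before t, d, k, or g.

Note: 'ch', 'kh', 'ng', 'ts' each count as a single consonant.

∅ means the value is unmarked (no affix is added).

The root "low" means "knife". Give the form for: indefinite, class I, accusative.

Attach definiteness indefinite che- (before consonant 'l') → chelow.
Attach noun class class I tsoz- → tsozchelow.
Attach case accusative o- → otsozchelow.
Apply vowel harmony: otsozchelow → otsozchalow.
Nasal assimilation: no change.

otsozchalow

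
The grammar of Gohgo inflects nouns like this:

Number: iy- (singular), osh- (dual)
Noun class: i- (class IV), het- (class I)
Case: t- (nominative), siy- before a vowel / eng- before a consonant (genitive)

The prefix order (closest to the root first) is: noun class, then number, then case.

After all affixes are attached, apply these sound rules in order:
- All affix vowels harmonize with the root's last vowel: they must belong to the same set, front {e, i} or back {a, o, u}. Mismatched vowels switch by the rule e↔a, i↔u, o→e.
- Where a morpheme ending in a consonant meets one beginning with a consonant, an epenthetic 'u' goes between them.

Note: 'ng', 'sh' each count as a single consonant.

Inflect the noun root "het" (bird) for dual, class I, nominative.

Attach noun class class I het- → hethet.
Attach number dual osh- → oshhethet.
Attach case nominative t- → toshhethet.
Apply vowel harmony: toshhethet → teshhethet.
Apply epenthesis: teshhethet → teshuhetuhet.

teshuhetuhet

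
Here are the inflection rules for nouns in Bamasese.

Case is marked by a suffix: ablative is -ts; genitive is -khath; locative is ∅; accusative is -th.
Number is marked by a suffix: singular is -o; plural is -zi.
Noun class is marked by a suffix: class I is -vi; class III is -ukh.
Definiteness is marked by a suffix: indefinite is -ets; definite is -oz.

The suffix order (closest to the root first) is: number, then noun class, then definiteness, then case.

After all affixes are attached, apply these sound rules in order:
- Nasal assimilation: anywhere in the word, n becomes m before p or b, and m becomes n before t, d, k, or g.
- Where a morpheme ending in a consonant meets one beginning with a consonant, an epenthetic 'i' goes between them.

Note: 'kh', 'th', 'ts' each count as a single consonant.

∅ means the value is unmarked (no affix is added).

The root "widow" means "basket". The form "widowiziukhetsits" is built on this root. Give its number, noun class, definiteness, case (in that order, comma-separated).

plural, class III, indefinite, ablative

Segment: widow-zi-ukh-ets-ts.
number: -zi → plural.
noun class: -ukh → class III.
definiteness: -ets → indefinite.
case: -ts → ablative.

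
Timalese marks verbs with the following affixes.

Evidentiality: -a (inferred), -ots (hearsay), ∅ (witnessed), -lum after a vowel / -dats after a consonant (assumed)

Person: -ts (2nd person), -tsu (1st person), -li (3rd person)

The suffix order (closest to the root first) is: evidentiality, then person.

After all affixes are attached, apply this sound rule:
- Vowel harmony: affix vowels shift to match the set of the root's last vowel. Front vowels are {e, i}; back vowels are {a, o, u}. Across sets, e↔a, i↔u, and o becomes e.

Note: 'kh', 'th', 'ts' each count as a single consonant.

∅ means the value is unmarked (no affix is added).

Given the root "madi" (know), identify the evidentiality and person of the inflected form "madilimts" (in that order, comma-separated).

Segment: madi-lum-ts.
evidentiality: -lum/dats → assumed.
person: -ts → 2nd person.

assumed, 2nd person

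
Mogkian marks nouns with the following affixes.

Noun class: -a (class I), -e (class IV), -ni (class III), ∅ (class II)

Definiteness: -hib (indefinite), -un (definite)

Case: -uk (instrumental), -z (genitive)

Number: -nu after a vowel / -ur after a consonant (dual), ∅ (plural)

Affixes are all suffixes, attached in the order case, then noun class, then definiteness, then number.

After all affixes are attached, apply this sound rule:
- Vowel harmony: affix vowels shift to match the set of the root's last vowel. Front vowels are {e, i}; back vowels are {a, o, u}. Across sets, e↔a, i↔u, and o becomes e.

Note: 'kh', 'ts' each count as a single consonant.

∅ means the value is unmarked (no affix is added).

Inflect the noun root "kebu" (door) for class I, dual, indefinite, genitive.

kebuzahubur

Attach case genitive -z → kebuz.
Attach noun class class I -a → kebuza.
Attach definiteness indefinite -hib → kebuzahib.
Attach number dual -ur (after consonant 'b') → kebuzahibur.
Apply vowel harmony: kebuzahibur → kebuzahubur.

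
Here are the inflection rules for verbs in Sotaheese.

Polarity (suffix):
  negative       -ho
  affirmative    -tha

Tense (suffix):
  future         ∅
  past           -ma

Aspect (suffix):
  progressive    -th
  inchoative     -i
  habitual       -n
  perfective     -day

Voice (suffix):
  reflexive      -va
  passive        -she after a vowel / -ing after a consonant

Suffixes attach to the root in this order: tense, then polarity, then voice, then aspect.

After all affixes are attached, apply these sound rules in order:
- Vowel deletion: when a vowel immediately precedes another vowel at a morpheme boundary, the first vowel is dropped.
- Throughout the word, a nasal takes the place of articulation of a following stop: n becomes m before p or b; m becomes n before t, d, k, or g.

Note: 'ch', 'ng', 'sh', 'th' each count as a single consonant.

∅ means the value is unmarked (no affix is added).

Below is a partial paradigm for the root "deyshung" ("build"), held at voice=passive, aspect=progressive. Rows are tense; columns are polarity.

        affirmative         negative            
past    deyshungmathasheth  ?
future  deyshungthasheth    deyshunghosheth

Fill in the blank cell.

Attach tense past -ma → deyshungma.
Attach polarity negative -ho → deyshungmaho.
Attach voice passive -she (after vowel 'o') → deyshungmahoshe.
Attach aspect progressive -th → deyshungmahosheth.
Vowel deletion: no change.
Nasal assimilation: no change.

deyshungmahosheth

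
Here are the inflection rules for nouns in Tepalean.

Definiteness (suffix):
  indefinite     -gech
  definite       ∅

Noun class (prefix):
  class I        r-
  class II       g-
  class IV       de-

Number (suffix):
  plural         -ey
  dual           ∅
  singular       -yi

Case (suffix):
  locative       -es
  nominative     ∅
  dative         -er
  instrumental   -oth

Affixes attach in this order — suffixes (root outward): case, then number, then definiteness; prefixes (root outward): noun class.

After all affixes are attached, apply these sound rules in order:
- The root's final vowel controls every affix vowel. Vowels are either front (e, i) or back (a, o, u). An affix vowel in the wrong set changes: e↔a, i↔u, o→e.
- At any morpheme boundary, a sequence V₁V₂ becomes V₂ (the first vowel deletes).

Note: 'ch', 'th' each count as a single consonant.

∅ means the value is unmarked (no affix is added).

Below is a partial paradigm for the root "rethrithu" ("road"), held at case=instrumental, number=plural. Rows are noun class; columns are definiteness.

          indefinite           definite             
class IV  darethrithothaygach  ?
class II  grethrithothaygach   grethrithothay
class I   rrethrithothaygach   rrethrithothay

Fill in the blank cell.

Attach noun class class IV de- → derethrithu.
Attach case instrumental -oth → derethrithuoth.
Attach number plural -ey → derethrithuothey.
definiteness = definite: zero marking, form stays derethrithuothey.
Apply vowel harmony: derethrithuothey → darethrithuothay.
Apply vowel deletion: darethrithuothay → darethrithothay.

darethrithothay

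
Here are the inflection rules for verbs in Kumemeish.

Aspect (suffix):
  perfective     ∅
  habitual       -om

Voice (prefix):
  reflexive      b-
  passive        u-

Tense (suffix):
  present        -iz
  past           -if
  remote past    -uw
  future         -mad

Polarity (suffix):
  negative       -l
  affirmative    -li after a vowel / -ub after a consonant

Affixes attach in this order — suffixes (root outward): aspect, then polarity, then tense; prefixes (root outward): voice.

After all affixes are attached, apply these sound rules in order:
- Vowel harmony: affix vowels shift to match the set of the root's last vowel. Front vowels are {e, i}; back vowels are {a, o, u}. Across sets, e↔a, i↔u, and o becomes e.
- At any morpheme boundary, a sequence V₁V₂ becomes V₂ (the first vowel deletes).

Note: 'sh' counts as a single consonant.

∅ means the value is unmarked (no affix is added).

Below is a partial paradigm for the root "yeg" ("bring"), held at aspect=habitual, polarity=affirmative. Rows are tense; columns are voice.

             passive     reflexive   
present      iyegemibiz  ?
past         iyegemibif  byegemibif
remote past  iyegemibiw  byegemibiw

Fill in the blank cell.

byegemibiz

Attach voice reflexive b- → byeg.
Attach aspect habitual -om → byegom.
Attach polarity affirmative -ub (after consonant 'm') → byegomub.
Attach tense present -iz → byegomubiz.
Apply vowel harmony: byegomubiz → byegemibiz.
Vowel deletion: no change.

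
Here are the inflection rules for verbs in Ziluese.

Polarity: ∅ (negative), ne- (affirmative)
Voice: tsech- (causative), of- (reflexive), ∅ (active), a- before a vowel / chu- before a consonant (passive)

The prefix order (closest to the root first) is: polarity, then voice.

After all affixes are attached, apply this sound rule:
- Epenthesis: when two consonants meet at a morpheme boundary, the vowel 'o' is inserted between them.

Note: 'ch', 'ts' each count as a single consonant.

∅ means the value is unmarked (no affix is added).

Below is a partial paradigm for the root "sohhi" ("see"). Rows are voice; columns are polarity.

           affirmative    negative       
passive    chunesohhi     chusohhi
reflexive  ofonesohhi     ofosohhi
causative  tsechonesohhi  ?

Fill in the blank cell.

tsechosohhi

polarity = negative: zero marking, form stays sohhi.
Attach voice causative tsech- → tsechsohhi.
Apply epenthesis: tsechsohhi → tsechosohhi.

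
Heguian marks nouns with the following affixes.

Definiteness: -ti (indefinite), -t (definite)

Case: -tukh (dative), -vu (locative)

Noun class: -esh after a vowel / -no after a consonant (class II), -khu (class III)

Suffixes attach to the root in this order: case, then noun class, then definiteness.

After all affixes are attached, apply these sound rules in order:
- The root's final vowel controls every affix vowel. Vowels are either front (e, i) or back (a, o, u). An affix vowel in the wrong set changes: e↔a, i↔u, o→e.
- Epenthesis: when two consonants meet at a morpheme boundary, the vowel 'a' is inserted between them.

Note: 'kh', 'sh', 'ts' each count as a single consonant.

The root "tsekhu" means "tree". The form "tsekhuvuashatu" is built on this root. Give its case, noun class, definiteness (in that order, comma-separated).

Segment: tsekhu-vu-esh-ti.
case: -vu → locative.
noun class: -esh/no → class II.
definiteness: -ti → indefinite.

locative, class II, indefinite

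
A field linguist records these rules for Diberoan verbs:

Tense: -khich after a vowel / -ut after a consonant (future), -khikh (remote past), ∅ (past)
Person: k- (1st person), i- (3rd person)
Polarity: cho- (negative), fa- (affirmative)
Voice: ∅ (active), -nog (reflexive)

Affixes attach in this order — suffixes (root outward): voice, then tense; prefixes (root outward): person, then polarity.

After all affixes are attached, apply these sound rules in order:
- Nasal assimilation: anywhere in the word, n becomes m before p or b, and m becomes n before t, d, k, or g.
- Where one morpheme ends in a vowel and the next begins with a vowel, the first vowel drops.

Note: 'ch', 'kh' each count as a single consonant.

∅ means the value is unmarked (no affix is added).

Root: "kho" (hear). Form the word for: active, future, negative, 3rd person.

chikhokhich

Attach person 3rd person i- → ikho.
voice = active: zero marking, form stays ikho.
Attach polarity negative cho- → choikho.
Attach tense future -khich (after vowel 'o') → choikhokhich.
Nasal assimilation: no change.
Apply vowel deletion: choikhokhich → chikhokhich.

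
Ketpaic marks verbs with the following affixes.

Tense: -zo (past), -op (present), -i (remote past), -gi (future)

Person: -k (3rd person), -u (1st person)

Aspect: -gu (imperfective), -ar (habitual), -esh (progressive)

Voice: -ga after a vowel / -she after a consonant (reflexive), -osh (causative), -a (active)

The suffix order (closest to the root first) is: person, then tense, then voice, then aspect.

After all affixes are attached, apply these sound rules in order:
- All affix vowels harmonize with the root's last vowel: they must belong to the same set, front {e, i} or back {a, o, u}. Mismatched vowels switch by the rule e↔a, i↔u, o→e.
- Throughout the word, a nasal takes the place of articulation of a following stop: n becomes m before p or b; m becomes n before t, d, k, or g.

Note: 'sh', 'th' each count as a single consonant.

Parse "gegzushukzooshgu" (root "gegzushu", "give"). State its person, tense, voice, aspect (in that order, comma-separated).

Segment: gegzushu-k-zo-osh-gu.
person: -k → 3rd person.
tense: -zo → past.
voice: -osh → causative.
aspect: -gu → imperfective.

3rd person, past, causative, imperfective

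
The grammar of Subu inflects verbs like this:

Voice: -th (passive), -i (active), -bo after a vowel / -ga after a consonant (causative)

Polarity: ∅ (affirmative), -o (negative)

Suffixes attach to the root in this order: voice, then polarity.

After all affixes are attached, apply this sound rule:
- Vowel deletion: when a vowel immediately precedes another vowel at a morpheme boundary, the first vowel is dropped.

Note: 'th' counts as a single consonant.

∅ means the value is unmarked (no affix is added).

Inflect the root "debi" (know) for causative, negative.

debibo

Attach voice causative -bo (after vowel 'i') → debibo.
Attach polarity negative -o → debiboo.
Apply vowel deletion: debiboo → debibo.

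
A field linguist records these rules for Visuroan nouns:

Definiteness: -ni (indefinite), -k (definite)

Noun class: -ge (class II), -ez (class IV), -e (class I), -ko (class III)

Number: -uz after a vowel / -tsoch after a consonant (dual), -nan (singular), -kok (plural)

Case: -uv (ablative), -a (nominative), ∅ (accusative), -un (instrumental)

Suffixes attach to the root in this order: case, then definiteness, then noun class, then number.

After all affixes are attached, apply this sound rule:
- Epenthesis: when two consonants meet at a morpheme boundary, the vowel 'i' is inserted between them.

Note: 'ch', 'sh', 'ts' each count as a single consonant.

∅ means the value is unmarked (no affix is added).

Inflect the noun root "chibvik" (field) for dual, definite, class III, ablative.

chibvikuvikikouz

Attach case ablative -uv → chibvikuv.
Attach definiteness definite -k → chibvikuvk.
Attach noun class class III -ko → chibvikuvkko.
Attach number dual -uz (after vowel 'o') → chibvikuvkkouz.
Apply epenthesis: chibvikuvkkouz → chibvikuvikikouz.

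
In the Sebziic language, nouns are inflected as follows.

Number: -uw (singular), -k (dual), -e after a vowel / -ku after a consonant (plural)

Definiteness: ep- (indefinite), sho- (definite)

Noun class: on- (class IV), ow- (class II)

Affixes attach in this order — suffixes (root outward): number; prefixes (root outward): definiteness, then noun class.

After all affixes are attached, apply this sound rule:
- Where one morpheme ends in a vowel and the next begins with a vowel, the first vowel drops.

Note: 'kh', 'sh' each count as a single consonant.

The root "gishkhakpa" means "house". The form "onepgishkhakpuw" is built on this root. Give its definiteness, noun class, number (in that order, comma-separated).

Segment: on-ep-gishkhakpa-uw.
definiteness: ep- → indefinite.
noun class: on- → class IV.
number: -uw → singular.

indefinite, class IV, singular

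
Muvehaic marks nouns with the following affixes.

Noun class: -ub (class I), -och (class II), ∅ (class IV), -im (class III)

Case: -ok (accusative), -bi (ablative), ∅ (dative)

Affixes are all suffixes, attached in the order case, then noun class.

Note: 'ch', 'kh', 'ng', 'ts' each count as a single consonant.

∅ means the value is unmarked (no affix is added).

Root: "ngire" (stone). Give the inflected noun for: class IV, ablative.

Attach case ablative -bi → ngirebi.
noun class = class IV: zero marking, form stays ngirebi.

ngirebi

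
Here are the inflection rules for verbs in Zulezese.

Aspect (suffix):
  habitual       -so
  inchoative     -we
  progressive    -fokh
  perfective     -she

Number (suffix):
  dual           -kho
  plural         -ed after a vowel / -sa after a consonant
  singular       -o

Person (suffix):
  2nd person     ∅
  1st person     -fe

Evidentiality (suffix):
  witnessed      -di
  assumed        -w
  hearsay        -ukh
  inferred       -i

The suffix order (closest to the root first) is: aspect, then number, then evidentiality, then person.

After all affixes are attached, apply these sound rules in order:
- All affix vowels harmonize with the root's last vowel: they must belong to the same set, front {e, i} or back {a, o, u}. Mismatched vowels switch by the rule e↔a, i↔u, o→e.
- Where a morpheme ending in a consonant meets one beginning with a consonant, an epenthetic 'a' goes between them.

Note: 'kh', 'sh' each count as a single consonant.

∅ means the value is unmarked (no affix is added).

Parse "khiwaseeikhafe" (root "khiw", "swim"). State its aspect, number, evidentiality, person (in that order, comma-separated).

Segment: khiw-so-o-ukh-fe.
aspect: -so → habitual.
number: -o → singular.
evidentiality: -ukh → hearsay.
person: -fe → 1st person.

habitual, singular, hearsay, 1st person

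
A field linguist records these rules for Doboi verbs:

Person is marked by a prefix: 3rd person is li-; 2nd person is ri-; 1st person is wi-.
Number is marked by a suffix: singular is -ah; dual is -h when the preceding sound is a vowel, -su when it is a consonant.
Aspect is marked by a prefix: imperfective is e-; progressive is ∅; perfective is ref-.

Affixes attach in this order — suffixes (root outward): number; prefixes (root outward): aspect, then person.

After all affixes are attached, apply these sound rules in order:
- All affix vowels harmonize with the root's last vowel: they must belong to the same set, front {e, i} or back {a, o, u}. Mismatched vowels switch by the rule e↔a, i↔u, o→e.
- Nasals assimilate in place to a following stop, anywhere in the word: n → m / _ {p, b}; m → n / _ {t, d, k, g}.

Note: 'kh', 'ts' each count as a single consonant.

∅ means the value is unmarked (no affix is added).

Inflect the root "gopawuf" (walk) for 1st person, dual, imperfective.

wuagopawufsu

Attach aspect imperfective e- → egopawuf.
Attach number dual -su (after consonant 'f') → egopawufsu.
Attach person 1st person wi- → wiegopawufsu.
Apply vowel harmony: wiegopawufsu → wuagopawufsu.
Nasal assimilation: no change.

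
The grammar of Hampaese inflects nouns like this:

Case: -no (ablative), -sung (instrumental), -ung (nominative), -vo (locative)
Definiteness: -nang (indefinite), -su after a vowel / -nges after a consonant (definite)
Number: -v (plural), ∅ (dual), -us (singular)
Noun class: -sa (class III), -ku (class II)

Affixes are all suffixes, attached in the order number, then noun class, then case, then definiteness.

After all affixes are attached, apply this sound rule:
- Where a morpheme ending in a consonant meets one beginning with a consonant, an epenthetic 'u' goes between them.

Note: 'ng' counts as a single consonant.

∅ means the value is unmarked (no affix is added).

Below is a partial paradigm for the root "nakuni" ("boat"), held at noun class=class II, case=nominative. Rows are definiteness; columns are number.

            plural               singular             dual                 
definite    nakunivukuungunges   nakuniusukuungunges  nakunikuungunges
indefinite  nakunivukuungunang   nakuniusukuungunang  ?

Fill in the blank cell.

nakunikuungunang

number = dual: zero marking, form stays nakuni.
Attach noun class class II -ku → nakuniku.
Attach case nominative -ung → nakunikuung.
Attach definiteness indefinite -nang → nakunikuungnang.
Apply epenthesis: nakunikuungnang → nakunikuungunang.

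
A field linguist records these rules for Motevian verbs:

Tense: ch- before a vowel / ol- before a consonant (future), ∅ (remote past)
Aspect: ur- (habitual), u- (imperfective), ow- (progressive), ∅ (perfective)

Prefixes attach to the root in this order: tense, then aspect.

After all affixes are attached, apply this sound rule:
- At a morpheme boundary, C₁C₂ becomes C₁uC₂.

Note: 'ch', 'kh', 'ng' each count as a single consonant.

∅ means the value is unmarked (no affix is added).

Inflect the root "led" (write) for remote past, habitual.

uruled

tense = remote past: zero marking, form stays led.
Attach aspect habitual ur- → urled.
Apply epenthesis: urled → uruled.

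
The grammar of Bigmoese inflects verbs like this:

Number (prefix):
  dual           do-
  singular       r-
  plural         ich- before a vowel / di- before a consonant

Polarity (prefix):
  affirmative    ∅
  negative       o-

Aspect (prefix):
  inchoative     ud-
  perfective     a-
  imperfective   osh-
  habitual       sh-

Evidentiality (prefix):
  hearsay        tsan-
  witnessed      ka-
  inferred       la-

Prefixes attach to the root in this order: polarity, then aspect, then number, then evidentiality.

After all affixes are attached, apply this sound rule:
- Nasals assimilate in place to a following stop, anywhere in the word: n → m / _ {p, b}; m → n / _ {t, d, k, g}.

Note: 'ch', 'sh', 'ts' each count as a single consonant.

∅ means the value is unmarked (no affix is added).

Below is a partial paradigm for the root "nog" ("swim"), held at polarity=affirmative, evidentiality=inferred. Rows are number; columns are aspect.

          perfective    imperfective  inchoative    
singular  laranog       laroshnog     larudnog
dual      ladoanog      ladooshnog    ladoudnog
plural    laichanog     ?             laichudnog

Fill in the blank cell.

polarity = affirmative: zero marking, form stays nog.
Attach aspect imperfective osh- → oshnog.
Attach number plural ich- (before vowel 'o') → ichoshnog.
Attach evidentiality inferred la- → laichoshnog.
Nasal assimilation: no change.

laichoshnog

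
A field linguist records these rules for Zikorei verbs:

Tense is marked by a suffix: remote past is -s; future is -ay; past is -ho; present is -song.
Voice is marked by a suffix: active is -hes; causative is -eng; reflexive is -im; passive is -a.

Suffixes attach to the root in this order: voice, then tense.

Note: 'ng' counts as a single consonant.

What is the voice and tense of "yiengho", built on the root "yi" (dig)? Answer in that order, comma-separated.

Segment: yi-eng-ho.
voice: -eng → causative.
tense: -ho → past.

causative, past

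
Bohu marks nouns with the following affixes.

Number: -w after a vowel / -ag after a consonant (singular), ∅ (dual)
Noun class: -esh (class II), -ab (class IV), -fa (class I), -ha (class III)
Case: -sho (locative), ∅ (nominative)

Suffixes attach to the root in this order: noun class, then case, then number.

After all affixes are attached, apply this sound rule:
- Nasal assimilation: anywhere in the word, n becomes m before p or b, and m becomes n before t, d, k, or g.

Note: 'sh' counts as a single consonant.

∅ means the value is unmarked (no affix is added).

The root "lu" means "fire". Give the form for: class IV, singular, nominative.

luabag

Attach noun class class IV -ab → luab.
case = nominative: zero marking, form stays luab.
Attach number singular -ag (after consonant 'b') → luabag.
Nasal assimilation: no change.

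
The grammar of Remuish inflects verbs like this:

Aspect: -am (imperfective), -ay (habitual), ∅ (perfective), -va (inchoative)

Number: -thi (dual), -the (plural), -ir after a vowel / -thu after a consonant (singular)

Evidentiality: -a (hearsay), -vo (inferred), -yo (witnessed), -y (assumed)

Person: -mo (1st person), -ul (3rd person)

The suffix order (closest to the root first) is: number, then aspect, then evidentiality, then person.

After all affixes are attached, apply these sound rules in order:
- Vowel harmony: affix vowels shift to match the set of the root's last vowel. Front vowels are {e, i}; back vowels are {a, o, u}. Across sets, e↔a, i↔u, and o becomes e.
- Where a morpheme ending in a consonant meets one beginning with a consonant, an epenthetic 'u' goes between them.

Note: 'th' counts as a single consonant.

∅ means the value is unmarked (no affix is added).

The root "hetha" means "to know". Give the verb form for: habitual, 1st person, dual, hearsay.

Attach number dual -thi → hethathi.
Attach aspect habitual -ay → hethathiay.
Attach evidentiality hearsay -a → hethathiaya.
Attach person 1st person -mo → hethathiayamo.
Apply vowel harmony: hethathiayamo → hethathuayamo.
Epenthesis: no change.

hethathuayamo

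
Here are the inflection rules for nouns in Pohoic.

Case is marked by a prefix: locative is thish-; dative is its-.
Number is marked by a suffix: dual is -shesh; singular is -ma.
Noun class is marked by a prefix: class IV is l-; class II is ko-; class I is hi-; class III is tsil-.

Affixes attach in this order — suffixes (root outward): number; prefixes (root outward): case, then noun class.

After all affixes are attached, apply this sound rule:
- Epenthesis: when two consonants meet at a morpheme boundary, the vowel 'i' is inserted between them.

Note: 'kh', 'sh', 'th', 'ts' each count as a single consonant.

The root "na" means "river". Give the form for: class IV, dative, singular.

litsinama

Attach case dative its- → itsna.
Attach noun class class IV l- → litsna.
Attach number singular -ma → litsnama.
Apply epenthesis: litsnama → litsinama.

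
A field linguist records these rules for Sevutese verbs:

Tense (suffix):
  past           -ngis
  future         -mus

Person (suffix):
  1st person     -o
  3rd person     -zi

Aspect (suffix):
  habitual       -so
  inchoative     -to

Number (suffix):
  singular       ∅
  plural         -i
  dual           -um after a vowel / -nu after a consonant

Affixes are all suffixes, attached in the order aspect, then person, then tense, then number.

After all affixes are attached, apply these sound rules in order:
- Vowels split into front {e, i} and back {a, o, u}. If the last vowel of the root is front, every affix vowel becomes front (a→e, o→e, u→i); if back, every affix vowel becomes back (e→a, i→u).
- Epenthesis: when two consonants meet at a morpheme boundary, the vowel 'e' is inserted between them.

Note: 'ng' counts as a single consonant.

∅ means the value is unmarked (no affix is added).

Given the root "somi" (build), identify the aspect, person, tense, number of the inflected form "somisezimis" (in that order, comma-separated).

Segment: somi-so-zi-mus.
aspect: -so → habitual.
person: -zi → 3rd person.
tense: -mus → future.
number: ∅ → singular.

habitual, 3rd person, future, singular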